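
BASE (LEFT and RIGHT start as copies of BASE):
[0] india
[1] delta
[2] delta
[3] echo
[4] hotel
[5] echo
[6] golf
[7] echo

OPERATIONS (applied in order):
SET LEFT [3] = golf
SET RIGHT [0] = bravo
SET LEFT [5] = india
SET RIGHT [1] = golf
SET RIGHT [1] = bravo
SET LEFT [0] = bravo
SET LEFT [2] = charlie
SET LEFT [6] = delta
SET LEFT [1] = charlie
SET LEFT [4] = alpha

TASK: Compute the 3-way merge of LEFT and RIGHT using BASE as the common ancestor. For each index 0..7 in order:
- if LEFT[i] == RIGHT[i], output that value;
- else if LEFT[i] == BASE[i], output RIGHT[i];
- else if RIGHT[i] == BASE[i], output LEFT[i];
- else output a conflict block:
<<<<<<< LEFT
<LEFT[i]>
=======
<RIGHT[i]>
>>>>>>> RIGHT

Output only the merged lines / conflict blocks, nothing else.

Answer: bravo
<<<<<<< LEFT
charlie
=======
bravo
>>>>>>> RIGHT
charlie
golf
alpha
india
delta
echo

Derivation:
Final LEFT:  [bravo, charlie, charlie, golf, alpha, india, delta, echo]
Final RIGHT: [bravo, bravo, delta, echo, hotel, echo, golf, echo]
i=0: L=bravo R=bravo -> agree -> bravo
i=1: BASE=delta L=charlie R=bravo all differ -> CONFLICT
i=2: L=charlie, R=delta=BASE -> take LEFT -> charlie
i=3: L=golf, R=echo=BASE -> take LEFT -> golf
i=4: L=alpha, R=hotel=BASE -> take LEFT -> alpha
i=5: L=india, R=echo=BASE -> take LEFT -> india
i=6: L=delta, R=golf=BASE -> take LEFT -> delta
i=7: L=echo R=echo -> agree -> echo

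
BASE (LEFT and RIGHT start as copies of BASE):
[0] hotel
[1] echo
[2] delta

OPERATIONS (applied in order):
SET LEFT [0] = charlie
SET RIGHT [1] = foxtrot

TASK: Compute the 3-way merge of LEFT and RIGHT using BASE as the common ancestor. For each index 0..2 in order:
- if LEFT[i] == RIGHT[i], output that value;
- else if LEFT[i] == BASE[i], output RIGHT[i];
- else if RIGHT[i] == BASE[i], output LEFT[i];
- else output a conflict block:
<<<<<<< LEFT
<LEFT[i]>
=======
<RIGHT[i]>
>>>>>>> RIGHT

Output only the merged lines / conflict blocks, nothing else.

Answer: charlie
foxtrot
delta

Derivation:
Final LEFT:  [charlie, echo, delta]
Final RIGHT: [hotel, foxtrot, delta]
i=0: L=charlie, R=hotel=BASE -> take LEFT -> charlie
i=1: L=echo=BASE, R=foxtrot -> take RIGHT -> foxtrot
i=2: L=delta R=delta -> agree -> delta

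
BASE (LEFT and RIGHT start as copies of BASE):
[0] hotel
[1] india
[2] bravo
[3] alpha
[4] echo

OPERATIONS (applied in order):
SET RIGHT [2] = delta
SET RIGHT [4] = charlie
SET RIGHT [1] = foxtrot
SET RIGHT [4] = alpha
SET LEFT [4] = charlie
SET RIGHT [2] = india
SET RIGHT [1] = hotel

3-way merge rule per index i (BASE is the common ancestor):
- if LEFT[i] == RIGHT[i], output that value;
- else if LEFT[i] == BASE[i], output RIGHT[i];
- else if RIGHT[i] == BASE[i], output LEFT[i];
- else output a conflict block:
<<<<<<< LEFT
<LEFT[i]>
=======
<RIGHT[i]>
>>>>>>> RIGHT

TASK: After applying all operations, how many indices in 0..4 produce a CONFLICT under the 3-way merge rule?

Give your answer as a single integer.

Answer: 1

Derivation:
Final LEFT:  [hotel, india, bravo, alpha, charlie]
Final RIGHT: [hotel, hotel, india, alpha, alpha]
i=0: L=hotel R=hotel -> agree -> hotel
i=1: L=india=BASE, R=hotel -> take RIGHT -> hotel
i=2: L=bravo=BASE, R=india -> take RIGHT -> india
i=3: L=alpha R=alpha -> agree -> alpha
i=4: BASE=echo L=charlie R=alpha all differ -> CONFLICT
Conflict count: 1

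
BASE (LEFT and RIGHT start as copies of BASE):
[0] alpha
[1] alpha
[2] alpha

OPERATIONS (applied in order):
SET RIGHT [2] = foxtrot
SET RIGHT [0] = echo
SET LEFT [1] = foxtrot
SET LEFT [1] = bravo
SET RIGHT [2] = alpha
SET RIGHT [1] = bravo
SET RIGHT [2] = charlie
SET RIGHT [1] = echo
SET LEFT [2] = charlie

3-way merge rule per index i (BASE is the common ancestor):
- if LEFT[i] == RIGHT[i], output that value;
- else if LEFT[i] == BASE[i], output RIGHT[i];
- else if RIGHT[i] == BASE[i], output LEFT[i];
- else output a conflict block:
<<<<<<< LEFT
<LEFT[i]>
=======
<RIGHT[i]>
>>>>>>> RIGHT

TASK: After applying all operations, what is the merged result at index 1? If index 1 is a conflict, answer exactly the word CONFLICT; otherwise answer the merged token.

Final LEFT:  [alpha, bravo, charlie]
Final RIGHT: [echo, echo, charlie]
i=0: L=alpha=BASE, R=echo -> take RIGHT -> echo
i=1: BASE=alpha L=bravo R=echo all differ -> CONFLICT
i=2: L=charlie R=charlie -> agree -> charlie
Index 1 -> CONFLICT

Answer: CONFLICT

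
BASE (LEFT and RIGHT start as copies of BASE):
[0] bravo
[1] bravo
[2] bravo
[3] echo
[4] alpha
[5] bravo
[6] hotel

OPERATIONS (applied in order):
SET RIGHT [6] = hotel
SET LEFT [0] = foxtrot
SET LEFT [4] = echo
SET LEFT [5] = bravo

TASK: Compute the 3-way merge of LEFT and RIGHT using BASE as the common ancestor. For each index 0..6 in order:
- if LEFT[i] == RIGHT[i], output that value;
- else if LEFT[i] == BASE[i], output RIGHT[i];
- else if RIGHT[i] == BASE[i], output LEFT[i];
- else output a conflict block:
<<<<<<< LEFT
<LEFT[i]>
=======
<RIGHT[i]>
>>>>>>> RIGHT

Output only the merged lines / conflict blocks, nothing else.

Answer: foxtrot
bravo
bravo
echo
echo
bravo
hotel

Derivation:
Final LEFT:  [foxtrot, bravo, bravo, echo, echo, bravo, hotel]
Final RIGHT: [bravo, bravo, bravo, echo, alpha, bravo, hotel]
i=0: L=foxtrot, R=bravo=BASE -> take LEFT -> foxtrot
i=1: L=bravo R=bravo -> agree -> bravo
i=2: L=bravo R=bravo -> agree -> bravo
i=3: L=echo R=echo -> agree -> echo
i=4: L=echo, R=alpha=BASE -> take LEFT -> echo
i=5: L=bravo R=bravo -> agree -> bravo
i=6: L=hotel R=hotel -> agree -> hotel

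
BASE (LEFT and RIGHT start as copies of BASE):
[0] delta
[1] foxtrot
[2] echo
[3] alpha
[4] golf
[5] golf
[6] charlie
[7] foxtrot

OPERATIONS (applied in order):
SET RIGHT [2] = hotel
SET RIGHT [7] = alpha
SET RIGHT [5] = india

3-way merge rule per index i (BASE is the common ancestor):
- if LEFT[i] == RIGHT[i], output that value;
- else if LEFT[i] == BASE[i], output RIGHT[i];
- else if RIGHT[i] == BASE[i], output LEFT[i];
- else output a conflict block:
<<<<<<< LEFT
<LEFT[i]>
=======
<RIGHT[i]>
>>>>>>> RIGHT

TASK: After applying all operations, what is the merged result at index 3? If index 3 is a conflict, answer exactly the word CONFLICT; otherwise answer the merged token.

Final LEFT:  [delta, foxtrot, echo, alpha, golf, golf, charlie, foxtrot]
Final RIGHT: [delta, foxtrot, hotel, alpha, golf, india, charlie, alpha]
i=0: L=delta R=delta -> agree -> delta
i=1: L=foxtrot R=foxtrot -> agree -> foxtrot
i=2: L=echo=BASE, R=hotel -> take RIGHT -> hotel
i=3: L=alpha R=alpha -> agree -> alpha
i=4: L=golf R=golf -> agree -> golf
i=5: L=golf=BASE, R=india -> take RIGHT -> india
i=6: L=charlie R=charlie -> agree -> charlie
i=7: L=foxtrot=BASE, R=alpha -> take RIGHT -> alpha
Index 3 -> alpha

Answer: alpha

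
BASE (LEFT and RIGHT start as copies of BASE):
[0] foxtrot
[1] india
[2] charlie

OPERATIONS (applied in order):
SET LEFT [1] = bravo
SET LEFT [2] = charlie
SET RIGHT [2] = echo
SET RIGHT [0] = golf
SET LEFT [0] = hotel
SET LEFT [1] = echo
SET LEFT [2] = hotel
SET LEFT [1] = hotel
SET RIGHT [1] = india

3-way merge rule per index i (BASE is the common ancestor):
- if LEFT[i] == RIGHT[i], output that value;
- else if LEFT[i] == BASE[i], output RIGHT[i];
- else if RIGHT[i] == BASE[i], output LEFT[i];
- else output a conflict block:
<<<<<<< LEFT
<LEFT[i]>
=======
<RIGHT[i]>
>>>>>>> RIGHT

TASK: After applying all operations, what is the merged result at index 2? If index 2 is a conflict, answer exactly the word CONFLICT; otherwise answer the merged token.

Answer: CONFLICT

Derivation:
Final LEFT:  [hotel, hotel, hotel]
Final RIGHT: [golf, india, echo]
i=0: BASE=foxtrot L=hotel R=golf all differ -> CONFLICT
i=1: L=hotel, R=india=BASE -> take LEFT -> hotel
i=2: BASE=charlie L=hotel R=echo all differ -> CONFLICT
Index 2 -> CONFLICT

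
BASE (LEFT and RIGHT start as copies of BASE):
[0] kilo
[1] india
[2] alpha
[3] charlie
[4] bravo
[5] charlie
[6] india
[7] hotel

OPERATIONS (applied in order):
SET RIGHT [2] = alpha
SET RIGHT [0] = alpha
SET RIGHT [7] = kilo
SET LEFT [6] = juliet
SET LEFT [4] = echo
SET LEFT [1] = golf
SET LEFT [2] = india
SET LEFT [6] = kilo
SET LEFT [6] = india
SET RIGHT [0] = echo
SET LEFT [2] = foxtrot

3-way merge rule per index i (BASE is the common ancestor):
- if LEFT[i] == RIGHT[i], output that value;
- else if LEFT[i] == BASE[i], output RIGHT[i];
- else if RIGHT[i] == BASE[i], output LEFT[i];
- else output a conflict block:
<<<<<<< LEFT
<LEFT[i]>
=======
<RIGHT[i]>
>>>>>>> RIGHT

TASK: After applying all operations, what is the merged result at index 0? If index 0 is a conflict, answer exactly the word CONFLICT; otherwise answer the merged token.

Answer: echo

Derivation:
Final LEFT:  [kilo, golf, foxtrot, charlie, echo, charlie, india, hotel]
Final RIGHT: [echo, india, alpha, charlie, bravo, charlie, india, kilo]
i=0: L=kilo=BASE, R=echo -> take RIGHT -> echo
i=1: L=golf, R=india=BASE -> take LEFT -> golf
i=2: L=foxtrot, R=alpha=BASE -> take LEFT -> foxtrot
i=3: L=charlie R=charlie -> agree -> charlie
i=4: L=echo, R=bravo=BASE -> take LEFT -> echo
i=5: L=charlie R=charlie -> agree -> charlie
i=6: L=india R=india -> agree -> india
i=7: L=hotel=BASE, R=kilo -> take RIGHT -> kilo
Index 0 -> echo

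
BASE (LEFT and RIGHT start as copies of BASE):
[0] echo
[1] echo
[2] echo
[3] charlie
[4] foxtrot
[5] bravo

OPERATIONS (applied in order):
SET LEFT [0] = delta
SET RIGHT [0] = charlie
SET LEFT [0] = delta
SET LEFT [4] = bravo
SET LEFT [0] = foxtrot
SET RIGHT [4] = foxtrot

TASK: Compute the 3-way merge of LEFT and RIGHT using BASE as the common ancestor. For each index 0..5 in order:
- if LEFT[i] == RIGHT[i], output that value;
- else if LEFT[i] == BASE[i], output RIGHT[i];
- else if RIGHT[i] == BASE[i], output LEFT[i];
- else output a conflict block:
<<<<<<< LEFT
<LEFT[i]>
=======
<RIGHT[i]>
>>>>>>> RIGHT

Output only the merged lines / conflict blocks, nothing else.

Answer: <<<<<<< LEFT
foxtrot
=======
charlie
>>>>>>> RIGHT
echo
echo
charlie
bravo
bravo

Derivation:
Final LEFT:  [foxtrot, echo, echo, charlie, bravo, bravo]
Final RIGHT: [charlie, echo, echo, charlie, foxtrot, bravo]
i=0: BASE=echo L=foxtrot R=charlie all differ -> CONFLICT
i=1: L=echo R=echo -> agree -> echo
i=2: L=echo R=echo -> agree -> echo
i=3: L=charlie R=charlie -> agree -> charlie
i=4: L=bravo, R=foxtrot=BASE -> take LEFT -> bravo
i=5: L=bravo R=bravo -> agree -> bravo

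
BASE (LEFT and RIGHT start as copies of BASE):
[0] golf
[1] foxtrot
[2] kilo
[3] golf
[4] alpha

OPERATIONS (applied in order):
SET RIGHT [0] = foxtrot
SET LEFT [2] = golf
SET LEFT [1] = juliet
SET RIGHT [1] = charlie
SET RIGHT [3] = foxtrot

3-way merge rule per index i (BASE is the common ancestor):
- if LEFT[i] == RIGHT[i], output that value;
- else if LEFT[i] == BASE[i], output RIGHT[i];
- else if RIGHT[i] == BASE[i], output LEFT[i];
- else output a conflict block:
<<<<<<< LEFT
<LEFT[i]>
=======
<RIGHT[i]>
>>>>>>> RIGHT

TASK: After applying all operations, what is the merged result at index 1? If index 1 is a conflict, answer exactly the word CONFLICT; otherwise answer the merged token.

Final LEFT:  [golf, juliet, golf, golf, alpha]
Final RIGHT: [foxtrot, charlie, kilo, foxtrot, alpha]
i=0: L=golf=BASE, R=foxtrot -> take RIGHT -> foxtrot
i=1: BASE=foxtrot L=juliet R=charlie all differ -> CONFLICT
i=2: L=golf, R=kilo=BASE -> take LEFT -> golf
i=3: L=golf=BASE, R=foxtrot -> take RIGHT -> foxtrot
i=4: L=alpha R=alpha -> agree -> alpha
Index 1 -> CONFLICT

Answer: CONFLICT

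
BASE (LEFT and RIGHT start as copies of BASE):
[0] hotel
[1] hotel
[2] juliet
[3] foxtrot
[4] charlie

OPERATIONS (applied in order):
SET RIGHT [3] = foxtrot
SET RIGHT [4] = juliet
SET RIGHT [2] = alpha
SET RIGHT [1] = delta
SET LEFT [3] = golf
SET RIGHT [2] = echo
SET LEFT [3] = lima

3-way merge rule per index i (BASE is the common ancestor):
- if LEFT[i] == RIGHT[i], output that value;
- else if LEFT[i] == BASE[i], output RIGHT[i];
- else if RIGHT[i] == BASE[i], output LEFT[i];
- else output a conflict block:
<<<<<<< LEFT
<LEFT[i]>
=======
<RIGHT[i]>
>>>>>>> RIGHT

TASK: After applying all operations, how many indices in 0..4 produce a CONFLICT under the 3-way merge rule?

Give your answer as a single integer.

Answer: 0

Derivation:
Final LEFT:  [hotel, hotel, juliet, lima, charlie]
Final RIGHT: [hotel, delta, echo, foxtrot, juliet]
i=0: L=hotel R=hotel -> agree -> hotel
i=1: L=hotel=BASE, R=delta -> take RIGHT -> delta
i=2: L=juliet=BASE, R=echo -> take RIGHT -> echo
i=3: L=lima, R=foxtrot=BASE -> take LEFT -> lima
i=4: L=charlie=BASE, R=juliet -> take RIGHT -> juliet
Conflict count: 0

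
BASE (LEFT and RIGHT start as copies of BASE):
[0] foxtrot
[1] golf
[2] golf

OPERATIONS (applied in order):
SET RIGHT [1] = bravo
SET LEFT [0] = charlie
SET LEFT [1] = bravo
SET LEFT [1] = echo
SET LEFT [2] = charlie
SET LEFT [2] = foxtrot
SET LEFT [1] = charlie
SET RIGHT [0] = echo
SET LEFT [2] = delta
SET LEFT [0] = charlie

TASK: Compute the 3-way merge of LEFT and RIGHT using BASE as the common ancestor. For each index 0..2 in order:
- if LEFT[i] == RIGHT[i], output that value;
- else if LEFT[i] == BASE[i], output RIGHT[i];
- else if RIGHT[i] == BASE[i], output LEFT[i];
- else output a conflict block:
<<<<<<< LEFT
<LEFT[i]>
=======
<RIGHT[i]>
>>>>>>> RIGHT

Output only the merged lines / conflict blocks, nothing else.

Final LEFT:  [charlie, charlie, delta]
Final RIGHT: [echo, bravo, golf]
i=0: BASE=foxtrot L=charlie R=echo all differ -> CONFLICT
i=1: BASE=golf L=charlie R=bravo all differ -> CONFLICT
i=2: L=delta, R=golf=BASE -> take LEFT -> delta

Answer: <<<<<<< LEFT
charlie
=======
echo
>>>>>>> RIGHT
<<<<<<< LEFT
charlie
=======
bravo
>>>>>>> RIGHT
delta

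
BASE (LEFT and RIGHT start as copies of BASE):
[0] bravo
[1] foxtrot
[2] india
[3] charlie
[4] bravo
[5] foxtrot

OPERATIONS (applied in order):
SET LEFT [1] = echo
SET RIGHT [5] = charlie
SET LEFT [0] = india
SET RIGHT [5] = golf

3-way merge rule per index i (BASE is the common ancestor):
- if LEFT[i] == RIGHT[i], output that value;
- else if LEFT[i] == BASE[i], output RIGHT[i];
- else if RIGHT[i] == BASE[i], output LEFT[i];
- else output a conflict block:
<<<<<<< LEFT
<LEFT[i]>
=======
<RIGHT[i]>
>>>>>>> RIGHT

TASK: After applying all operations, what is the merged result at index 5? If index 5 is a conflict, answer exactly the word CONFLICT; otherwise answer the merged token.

Answer: golf

Derivation:
Final LEFT:  [india, echo, india, charlie, bravo, foxtrot]
Final RIGHT: [bravo, foxtrot, india, charlie, bravo, golf]
i=0: L=india, R=bravo=BASE -> take LEFT -> india
i=1: L=echo, R=foxtrot=BASE -> take LEFT -> echo
i=2: L=india R=india -> agree -> india
i=3: L=charlie R=charlie -> agree -> charlie
i=4: L=bravo R=bravo -> agree -> bravo
i=5: L=foxtrot=BASE, R=golf -> take RIGHT -> golf
Index 5 -> golf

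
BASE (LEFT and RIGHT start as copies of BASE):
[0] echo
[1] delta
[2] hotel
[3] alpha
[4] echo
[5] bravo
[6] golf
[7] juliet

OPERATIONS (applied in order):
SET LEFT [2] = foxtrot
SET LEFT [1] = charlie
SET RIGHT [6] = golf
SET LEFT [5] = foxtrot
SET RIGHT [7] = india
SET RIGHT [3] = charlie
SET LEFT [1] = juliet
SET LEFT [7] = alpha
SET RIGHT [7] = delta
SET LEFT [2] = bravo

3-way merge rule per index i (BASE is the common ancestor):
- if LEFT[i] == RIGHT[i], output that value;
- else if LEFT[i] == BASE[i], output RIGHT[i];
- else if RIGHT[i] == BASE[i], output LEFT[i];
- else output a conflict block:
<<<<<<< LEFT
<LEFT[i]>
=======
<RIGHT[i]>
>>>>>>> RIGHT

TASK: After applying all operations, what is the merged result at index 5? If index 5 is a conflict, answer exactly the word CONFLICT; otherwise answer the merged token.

Answer: foxtrot

Derivation:
Final LEFT:  [echo, juliet, bravo, alpha, echo, foxtrot, golf, alpha]
Final RIGHT: [echo, delta, hotel, charlie, echo, bravo, golf, delta]
i=0: L=echo R=echo -> agree -> echo
i=1: L=juliet, R=delta=BASE -> take LEFT -> juliet
i=2: L=bravo, R=hotel=BASE -> take LEFT -> bravo
i=3: L=alpha=BASE, R=charlie -> take RIGHT -> charlie
i=4: L=echo R=echo -> agree -> echo
i=5: L=foxtrot, R=bravo=BASE -> take LEFT -> foxtrot
i=6: L=golf R=golf -> agree -> golf
i=7: BASE=juliet L=alpha R=delta all differ -> CONFLICT
Index 5 -> foxtrot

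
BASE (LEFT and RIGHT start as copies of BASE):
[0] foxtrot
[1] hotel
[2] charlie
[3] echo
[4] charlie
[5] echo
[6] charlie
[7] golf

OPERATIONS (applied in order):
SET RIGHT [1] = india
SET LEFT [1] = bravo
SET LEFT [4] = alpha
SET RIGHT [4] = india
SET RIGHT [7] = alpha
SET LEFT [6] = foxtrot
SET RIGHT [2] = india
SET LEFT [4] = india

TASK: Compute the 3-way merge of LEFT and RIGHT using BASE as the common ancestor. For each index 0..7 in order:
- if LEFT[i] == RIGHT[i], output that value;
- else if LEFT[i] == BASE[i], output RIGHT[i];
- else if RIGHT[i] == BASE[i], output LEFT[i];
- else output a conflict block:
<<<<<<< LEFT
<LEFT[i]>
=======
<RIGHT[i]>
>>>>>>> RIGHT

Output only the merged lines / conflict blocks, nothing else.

Final LEFT:  [foxtrot, bravo, charlie, echo, india, echo, foxtrot, golf]
Final RIGHT: [foxtrot, india, india, echo, india, echo, charlie, alpha]
i=0: L=foxtrot R=foxtrot -> agree -> foxtrot
i=1: BASE=hotel L=bravo R=india all differ -> CONFLICT
i=2: L=charlie=BASE, R=india -> take RIGHT -> india
i=3: L=echo R=echo -> agree -> echo
i=4: L=india R=india -> agree -> india
i=5: L=echo R=echo -> agree -> echo
i=6: L=foxtrot, R=charlie=BASE -> take LEFT -> foxtrot
i=7: L=golf=BASE, R=alpha -> take RIGHT -> alpha

Answer: foxtrot
<<<<<<< LEFT
bravo
=======
india
>>>>>>> RIGHT
india
echo
india
echo
foxtrot
alpha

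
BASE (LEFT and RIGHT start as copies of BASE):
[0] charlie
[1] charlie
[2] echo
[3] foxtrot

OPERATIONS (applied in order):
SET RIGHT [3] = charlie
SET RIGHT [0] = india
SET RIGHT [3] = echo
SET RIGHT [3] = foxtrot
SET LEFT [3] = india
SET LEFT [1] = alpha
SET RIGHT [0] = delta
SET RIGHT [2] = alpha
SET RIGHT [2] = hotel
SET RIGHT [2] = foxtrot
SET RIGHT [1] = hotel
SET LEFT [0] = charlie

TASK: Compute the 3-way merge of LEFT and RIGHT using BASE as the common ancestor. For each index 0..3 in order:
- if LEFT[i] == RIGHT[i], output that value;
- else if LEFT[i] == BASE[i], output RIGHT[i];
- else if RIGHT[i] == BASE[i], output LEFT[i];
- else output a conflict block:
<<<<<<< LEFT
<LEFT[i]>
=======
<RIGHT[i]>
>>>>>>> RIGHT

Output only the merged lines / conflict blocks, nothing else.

Answer: delta
<<<<<<< LEFT
alpha
=======
hotel
>>>>>>> RIGHT
foxtrot
india

Derivation:
Final LEFT:  [charlie, alpha, echo, india]
Final RIGHT: [delta, hotel, foxtrot, foxtrot]
i=0: L=charlie=BASE, R=delta -> take RIGHT -> delta
i=1: BASE=charlie L=alpha R=hotel all differ -> CONFLICT
i=2: L=echo=BASE, R=foxtrot -> take RIGHT -> foxtrot
i=3: L=india, R=foxtrot=BASE -> take LEFT -> india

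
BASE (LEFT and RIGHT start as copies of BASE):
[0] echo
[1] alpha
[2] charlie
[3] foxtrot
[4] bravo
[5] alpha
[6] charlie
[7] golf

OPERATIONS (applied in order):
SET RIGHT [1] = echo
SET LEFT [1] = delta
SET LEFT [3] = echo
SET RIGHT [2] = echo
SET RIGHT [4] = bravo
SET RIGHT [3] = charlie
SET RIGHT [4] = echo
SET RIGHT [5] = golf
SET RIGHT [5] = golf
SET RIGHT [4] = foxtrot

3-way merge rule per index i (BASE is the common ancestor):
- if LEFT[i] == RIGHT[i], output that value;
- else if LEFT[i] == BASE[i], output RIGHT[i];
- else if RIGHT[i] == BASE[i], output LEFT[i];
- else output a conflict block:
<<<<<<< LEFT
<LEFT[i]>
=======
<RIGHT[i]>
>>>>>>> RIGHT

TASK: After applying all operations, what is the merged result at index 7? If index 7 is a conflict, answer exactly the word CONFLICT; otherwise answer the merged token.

Final LEFT:  [echo, delta, charlie, echo, bravo, alpha, charlie, golf]
Final RIGHT: [echo, echo, echo, charlie, foxtrot, golf, charlie, golf]
i=0: L=echo R=echo -> agree -> echo
i=1: BASE=alpha L=delta R=echo all differ -> CONFLICT
i=2: L=charlie=BASE, R=echo -> take RIGHT -> echo
i=3: BASE=foxtrot L=echo R=charlie all differ -> CONFLICT
i=4: L=bravo=BASE, R=foxtrot -> take RIGHT -> foxtrot
i=5: L=alpha=BASE, R=golf -> take RIGHT -> golf
i=6: L=charlie R=charlie -> agree -> charlie
i=7: L=golf R=golf -> agree -> golf
Index 7 -> golf

Answer: golf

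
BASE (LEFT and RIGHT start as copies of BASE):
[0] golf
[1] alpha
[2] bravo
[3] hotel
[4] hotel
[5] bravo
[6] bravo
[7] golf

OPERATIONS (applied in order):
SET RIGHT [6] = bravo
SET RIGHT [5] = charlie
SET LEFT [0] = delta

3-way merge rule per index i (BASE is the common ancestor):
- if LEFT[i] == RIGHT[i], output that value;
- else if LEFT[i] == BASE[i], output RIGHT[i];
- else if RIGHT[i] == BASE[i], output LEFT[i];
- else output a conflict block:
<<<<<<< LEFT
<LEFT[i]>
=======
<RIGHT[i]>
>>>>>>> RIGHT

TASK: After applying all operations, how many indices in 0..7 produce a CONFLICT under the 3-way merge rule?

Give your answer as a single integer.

Answer: 0

Derivation:
Final LEFT:  [delta, alpha, bravo, hotel, hotel, bravo, bravo, golf]
Final RIGHT: [golf, alpha, bravo, hotel, hotel, charlie, bravo, golf]
i=0: L=delta, R=golf=BASE -> take LEFT -> delta
i=1: L=alpha R=alpha -> agree -> alpha
i=2: L=bravo R=bravo -> agree -> bravo
i=3: L=hotel R=hotel -> agree -> hotel
i=4: L=hotel R=hotel -> agree -> hotel
i=5: L=bravo=BASE, R=charlie -> take RIGHT -> charlie
i=6: L=bravo R=bravo -> agree -> bravo
i=7: L=golf R=golf -> agree -> golf
Conflict count: 0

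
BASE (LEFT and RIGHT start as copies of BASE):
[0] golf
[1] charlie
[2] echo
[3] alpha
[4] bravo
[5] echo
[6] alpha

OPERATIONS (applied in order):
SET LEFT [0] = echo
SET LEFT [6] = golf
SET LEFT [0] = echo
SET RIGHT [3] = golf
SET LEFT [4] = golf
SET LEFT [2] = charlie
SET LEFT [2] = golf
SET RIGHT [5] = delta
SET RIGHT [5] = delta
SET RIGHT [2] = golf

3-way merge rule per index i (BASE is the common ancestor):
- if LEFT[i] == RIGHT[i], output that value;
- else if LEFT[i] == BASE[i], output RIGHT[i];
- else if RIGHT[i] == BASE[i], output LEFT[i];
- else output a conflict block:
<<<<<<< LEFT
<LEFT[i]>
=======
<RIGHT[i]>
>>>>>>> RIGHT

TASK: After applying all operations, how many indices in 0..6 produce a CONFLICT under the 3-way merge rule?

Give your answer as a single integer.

Answer: 0

Derivation:
Final LEFT:  [echo, charlie, golf, alpha, golf, echo, golf]
Final RIGHT: [golf, charlie, golf, golf, bravo, delta, alpha]
i=0: L=echo, R=golf=BASE -> take LEFT -> echo
i=1: L=charlie R=charlie -> agree -> charlie
i=2: L=golf R=golf -> agree -> golf
i=3: L=alpha=BASE, R=golf -> take RIGHT -> golf
i=4: L=golf, R=bravo=BASE -> take LEFT -> golf
i=5: L=echo=BASE, R=delta -> take RIGHT -> delta
i=6: L=golf, R=alpha=BASE -> take LEFT -> golf
Conflict count: 0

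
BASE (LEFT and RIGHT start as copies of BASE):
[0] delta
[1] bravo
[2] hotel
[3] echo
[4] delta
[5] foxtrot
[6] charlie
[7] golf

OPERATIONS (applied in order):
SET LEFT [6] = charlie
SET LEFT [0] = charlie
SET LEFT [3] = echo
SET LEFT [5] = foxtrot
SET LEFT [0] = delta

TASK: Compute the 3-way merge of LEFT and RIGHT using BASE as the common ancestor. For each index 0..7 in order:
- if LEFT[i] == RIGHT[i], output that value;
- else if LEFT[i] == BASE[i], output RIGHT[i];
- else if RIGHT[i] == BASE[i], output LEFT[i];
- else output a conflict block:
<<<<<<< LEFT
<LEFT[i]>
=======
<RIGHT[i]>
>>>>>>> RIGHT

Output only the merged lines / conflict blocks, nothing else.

Answer: delta
bravo
hotel
echo
delta
foxtrot
charlie
golf

Derivation:
Final LEFT:  [delta, bravo, hotel, echo, delta, foxtrot, charlie, golf]
Final RIGHT: [delta, bravo, hotel, echo, delta, foxtrot, charlie, golf]
i=0: L=delta R=delta -> agree -> delta
i=1: L=bravo R=bravo -> agree -> bravo
i=2: L=hotel R=hotel -> agree -> hotel
i=3: L=echo R=echo -> agree -> echo
i=4: L=delta R=delta -> agree -> delta
i=5: L=foxtrot R=foxtrot -> agree -> foxtrot
i=6: L=charlie R=charlie -> agree -> charlie
i=7: L=golf R=golf -> agree -> golf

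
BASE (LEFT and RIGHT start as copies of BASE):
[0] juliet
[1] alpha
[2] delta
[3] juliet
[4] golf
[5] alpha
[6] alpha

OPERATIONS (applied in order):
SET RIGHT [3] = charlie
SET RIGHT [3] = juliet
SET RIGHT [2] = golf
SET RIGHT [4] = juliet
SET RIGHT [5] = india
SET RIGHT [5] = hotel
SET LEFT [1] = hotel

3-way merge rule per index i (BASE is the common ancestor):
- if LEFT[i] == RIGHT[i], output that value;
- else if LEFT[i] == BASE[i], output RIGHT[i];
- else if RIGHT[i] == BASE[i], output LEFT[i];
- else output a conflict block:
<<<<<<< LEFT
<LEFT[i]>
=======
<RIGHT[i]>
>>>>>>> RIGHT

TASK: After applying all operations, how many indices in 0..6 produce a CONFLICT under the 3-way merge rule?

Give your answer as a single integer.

Answer: 0

Derivation:
Final LEFT:  [juliet, hotel, delta, juliet, golf, alpha, alpha]
Final RIGHT: [juliet, alpha, golf, juliet, juliet, hotel, alpha]
i=0: L=juliet R=juliet -> agree -> juliet
i=1: L=hotel, R=alpha=BASE -> take LEFT -> hotel
i=2: L=delta=BASE, R=golf -> take RIGHT -> golf
i=3: L=juliet R=juliet -> agree -> juliet
i=4: L=golf=BASE, R=juliet -> take RIGHT -> juliet
i=5: L=alpha=BASE, R=hotel -> take RIGHT -> hotel
i=6: L=alpha R=alpha -> agree -> alpha
Conflict count: 0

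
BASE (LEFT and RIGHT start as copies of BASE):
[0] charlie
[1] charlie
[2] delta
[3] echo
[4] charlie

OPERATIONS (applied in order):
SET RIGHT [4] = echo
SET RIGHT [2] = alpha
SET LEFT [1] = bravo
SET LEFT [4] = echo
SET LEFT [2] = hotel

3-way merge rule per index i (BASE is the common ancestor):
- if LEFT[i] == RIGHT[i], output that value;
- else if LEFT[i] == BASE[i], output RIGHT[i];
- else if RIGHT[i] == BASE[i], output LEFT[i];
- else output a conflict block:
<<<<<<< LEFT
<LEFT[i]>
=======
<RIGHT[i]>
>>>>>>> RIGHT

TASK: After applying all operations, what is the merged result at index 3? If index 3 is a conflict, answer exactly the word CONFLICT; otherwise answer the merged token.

Answer: echo

Derivation:
Final LEFT:  [charlie, bravo, hotel, echo, echo]
Final RIGHT: [charlie, charlie, alpha, echo, echo]
i=0: L=charlie R=charlie -> agree -> charlie
i=1: L=bravo, R=charlie=BASE -> take LEFT -> bravo
i=2: BASE=delta L=hotel R=alpha all differ -> CONFLICT
i=3: L=echo R=echo -> agree -> echo
i=4: L=echo R=echo -> agree -> echo
Index 3 -> echo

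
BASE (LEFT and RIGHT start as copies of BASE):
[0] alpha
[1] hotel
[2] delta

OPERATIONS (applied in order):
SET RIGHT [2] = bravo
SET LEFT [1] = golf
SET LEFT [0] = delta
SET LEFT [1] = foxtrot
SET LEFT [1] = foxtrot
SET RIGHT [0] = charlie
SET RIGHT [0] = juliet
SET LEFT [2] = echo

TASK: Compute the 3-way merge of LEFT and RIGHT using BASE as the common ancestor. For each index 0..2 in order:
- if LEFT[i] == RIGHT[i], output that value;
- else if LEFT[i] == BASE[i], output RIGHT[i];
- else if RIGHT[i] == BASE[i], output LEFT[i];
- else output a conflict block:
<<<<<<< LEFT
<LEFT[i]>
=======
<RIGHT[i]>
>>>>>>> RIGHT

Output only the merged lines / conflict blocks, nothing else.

Final LEFT:  [delta, foxtrot, echo]
Final RIGHT: [juliet, hotel, bravo]
i=0: BASE=alpha L=delta R=juliet all differ -> CONFLICT
i=1: L=foxtrot, R=hotel=BASE -> take LEFT -> foxtrot
i=2: BASE=delta L=echo R=bravo all differ -> CONFLICT

Answer: <<<<<<< LEFT
delta
=======
juliet
>>>>>>> RIGHT
foxtrot
<<<<<<< LEFT
echo
=======
bravo
>>>>>>> RIGHT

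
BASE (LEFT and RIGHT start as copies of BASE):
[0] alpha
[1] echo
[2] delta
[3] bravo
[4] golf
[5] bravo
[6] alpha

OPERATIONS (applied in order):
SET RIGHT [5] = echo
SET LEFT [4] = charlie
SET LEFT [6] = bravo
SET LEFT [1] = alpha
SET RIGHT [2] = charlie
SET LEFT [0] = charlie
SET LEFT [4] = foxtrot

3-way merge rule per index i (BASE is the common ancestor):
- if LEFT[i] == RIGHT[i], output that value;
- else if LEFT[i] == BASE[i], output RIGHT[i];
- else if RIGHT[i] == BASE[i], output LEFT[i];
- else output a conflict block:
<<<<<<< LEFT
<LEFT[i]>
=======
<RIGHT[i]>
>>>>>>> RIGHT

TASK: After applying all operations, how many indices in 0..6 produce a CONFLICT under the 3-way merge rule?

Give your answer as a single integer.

Final LEFT:  [charlie, alpha, delta, bravo, foxtrot, bravo, bravo]
Final RIGHT: [alpha, echo, charlie, bravo, golf, echo, alpha]
i=0: L=charlie, R=alpha=BASE -> take LEFT -> charlie
i=1: L=alpha, R=echo=BASE -> take LEFT -> alpha
i=2: L=delta=BASE, R=charlie -> take RIGHT -> charlie
i=3: L=bravo R=bravo -> agree -> bravo
i=4: L=foxtrot, R=golf=BASE -> take LEFT -> foxtrot
i=5: L=bravo=BASE, R=echo -> take RIGHT -> echo
i=6: L=bravo, R=alpha=BASE -> take LEFT -> bravo
Conflict count: 0

Answer: 0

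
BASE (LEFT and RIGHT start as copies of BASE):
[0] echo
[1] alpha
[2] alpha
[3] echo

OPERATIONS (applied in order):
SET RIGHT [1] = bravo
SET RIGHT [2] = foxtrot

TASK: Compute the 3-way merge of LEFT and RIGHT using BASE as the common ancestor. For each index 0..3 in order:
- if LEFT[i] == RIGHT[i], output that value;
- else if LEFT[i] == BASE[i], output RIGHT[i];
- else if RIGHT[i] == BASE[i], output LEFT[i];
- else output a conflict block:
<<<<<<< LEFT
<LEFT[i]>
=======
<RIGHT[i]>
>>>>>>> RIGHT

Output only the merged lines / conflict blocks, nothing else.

Final LEFT:  [echo, alpha, alpha, echo]
Final RIGHT: [echo, bravo, foxtrot, echo]
i=0: L=echo R=echo -> agree -> echo
i=1: L=alpha=BASE, R=bravo -> take RIGHT -> bravo
i=2: L=alpha=BASE, R=foxtrot -> take RIGHT -> foxtrot
i=3: L=echo R=echo -> agree -> echo

Answer: echo
bravo
foxtrot
echo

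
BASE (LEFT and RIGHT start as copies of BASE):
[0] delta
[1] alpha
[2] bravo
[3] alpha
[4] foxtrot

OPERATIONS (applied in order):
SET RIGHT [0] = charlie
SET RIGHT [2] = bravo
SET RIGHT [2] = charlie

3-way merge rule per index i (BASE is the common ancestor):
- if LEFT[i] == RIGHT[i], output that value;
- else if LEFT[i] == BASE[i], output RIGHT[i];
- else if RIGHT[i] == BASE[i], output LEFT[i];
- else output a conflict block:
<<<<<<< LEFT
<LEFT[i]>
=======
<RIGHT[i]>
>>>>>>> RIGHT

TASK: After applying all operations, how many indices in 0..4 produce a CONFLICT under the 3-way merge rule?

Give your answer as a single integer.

Final LEFT:  [delta, alpha, bravo, alpha, foxtrot]
Final RIGHT: [charlie, alpha, charlie, alpha, foxtrot]
i=0: L=delta=BASE, R=charlie -> take RIGHT -> charlie
i=1: L=alpha R=alpha -> agree -> alpha
i=2: L=bravo=BASE, R=charlie -> take RIGHT -> charlie
i=3: L=alpha R=alpha -> agree -> alpha
i=4: L=foxtrot R=foxtrot -> agree -> foxtrot
Conflict count: 0

Answer: 0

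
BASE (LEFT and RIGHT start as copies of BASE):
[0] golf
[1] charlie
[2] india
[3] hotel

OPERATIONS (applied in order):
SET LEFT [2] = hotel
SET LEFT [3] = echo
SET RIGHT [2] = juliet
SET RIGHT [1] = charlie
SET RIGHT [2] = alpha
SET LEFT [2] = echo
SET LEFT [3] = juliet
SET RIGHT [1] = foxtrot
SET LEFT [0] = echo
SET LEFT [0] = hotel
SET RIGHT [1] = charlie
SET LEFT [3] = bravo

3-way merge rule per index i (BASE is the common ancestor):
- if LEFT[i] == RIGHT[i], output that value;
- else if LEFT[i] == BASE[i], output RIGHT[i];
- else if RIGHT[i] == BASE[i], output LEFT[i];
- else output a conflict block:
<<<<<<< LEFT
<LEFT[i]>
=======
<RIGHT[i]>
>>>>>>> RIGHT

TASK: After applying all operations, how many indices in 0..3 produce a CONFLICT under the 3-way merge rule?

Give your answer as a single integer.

Final LEFT:  [hotel, charlie, echo, bravo]
Final RIGHT: [golf, charlie, alpha, hotel]
i=0: L=hotel, R=golf=BASE -> take LEFT -> hotel
i=1: L=charlie R=charlie -> agree -> charlie
i=2: BASE=india L=echo R=alpha all differ -> CONFLICT
i=3: L=bravo, R=hotel=BASE -> take LEFT -> bravo
Conflict count: 1

Answer: 1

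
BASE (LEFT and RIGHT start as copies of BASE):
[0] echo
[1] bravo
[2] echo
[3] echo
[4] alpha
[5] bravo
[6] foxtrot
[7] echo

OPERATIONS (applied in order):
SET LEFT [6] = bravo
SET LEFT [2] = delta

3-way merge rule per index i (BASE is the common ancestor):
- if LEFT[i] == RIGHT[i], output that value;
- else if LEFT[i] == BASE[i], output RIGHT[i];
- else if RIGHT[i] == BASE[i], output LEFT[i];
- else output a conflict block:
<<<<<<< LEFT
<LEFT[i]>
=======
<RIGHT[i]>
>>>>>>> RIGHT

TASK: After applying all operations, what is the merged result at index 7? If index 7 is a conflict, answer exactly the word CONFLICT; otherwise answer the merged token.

Final LEFT:  [echo, bravo, delta, echo, alpha, bravo, bravo, echo]
Final RIGHT: [echo, bravo, echo, echo, alpha, bravo, foxtrot, echo]
i=0: L=echo R=echo -> agree -> echo
i=1: L=bravo R=bravo -> agree -> bravo
i=2: L=delta, R=echo=BASE -> take LEFT -> delta
i=3: L=echo R=echo -> agree -> echo
i=4: L=alpha R=alpha -> agree -> alpha
i=5: L=bravo R=bravo -> agree -> bravo
i=6: L=bravo, R=foxtrot=BASE -> take LEFT -> bravo
i=7: L=echo R=echo -> agree -> echo
Index 7 -> echo

Answer: echo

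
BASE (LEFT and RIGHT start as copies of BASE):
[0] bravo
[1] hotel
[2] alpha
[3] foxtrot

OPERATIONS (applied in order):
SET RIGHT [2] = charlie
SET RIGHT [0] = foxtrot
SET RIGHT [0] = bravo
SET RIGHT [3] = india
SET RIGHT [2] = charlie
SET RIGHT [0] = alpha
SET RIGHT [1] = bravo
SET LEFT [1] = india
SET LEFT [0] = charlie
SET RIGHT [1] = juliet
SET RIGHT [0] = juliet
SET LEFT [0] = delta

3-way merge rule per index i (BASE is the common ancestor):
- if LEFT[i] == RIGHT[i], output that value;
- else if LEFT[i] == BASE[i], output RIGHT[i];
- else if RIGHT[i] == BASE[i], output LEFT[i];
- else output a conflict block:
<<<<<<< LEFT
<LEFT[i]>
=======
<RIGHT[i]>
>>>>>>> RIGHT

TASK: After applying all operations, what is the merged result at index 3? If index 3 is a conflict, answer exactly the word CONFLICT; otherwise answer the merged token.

Final LEFT:  [delta, india, alpha, foxtrot]
Final RIGHT: [juliet, juliet, charlie, india]
i=0: BASE=bravo L=delta R=juliet all differ -> CONFLICT
i=1: BASE=hotel L=india R=juliet all differ -> CONFLICT
i=2: L=alpha=BASE, R=charlie -> take RIGHT -> charlie
i=3: L=foxtrot=BASE, R=india -> take RIGHT -> india
Index 3 -> india

Answer: india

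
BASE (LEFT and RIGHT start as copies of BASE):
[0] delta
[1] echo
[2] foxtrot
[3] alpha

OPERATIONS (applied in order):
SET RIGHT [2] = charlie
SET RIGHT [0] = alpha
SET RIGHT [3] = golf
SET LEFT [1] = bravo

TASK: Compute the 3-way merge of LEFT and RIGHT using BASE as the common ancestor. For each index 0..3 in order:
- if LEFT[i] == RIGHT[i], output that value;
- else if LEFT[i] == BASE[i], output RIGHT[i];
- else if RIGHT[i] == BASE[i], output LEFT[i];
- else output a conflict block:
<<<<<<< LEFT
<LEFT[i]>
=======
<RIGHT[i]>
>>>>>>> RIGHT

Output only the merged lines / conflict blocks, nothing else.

Final LEFT:  [delta, bravo, foxtrot, alpha]
Final RIGHT: [alpha, echo, charlie, golf]
i=0: L=delta=BASE, R=alpha -> take RIGHT -> alpha
i=1: L=bravo, R=echo=BASE -> take LEFT -> bravo
i=2: L=foxtrot=BASE, R=charlie -> take RIGHT -> charlie
i=3: L=alpha=BASE, R=golf -> take RIGHT -> golf

Answer: alpha
bravo
charlie
golf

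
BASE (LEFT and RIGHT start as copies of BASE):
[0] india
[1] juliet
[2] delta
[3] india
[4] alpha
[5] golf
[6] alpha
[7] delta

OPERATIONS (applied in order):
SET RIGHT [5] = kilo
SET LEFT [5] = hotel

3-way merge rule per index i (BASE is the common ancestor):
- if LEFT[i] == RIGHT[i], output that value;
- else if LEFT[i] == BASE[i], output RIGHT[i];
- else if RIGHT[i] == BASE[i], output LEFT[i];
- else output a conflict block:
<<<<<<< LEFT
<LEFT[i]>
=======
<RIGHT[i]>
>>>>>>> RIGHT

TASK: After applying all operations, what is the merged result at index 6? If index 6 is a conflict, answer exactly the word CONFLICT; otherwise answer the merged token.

Answer: alpha

Derivation:
Final LEFT:  [india, juliet, delta, india, alpha, hotel, alpha, delta]
Final RIGHT: [india, juliet, delta, india, alpha, kilo, alpha, delta]
i=0: L=india R=india -> agree -> india
i=1: L=juliet R=juliet -> agree -> juliet
i=2: L=delta R=delta -> agree -> delta
i=3: L=india R=india -> agree -> india
i=4: L=alpha R=alpha -> agree -> alpha
i=5: BASE=golf L=hotel R=kilo all differ -> CONFLICT
i=6: L=alpha R=alpha -> agree -> alpha
i=7: L=delta R=delta -> agree -> delta
Index 6 -> alpha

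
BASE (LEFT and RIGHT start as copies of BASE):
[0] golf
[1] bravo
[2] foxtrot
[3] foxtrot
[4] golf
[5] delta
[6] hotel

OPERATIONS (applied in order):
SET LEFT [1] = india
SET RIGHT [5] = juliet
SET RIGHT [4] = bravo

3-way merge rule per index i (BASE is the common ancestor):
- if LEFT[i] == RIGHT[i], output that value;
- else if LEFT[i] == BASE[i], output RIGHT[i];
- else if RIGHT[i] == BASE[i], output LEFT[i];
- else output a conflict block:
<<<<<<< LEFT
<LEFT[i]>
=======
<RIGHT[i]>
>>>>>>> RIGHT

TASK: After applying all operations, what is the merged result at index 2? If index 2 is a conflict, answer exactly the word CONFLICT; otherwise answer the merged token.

Answer: foxtrot

Derivation:
Final LEFT:  [golf, india, foxtrot, foxtrot, golf, delta, hotel]
Final RIGHT: [golf, bravo, foxtrot, foxtrot, bravo, juliet, hotel]
i=0: L=golf R=golf -> agree -> golf
i=1: L=india, R=bravo=BASE -> take LEFT -> india
i=2: L=foxtrot R=foxtrot -> agree -> foxtrot
i=3: L=foxtrot R=foxtrot -> agree -> foxtrot
i=4: L=golf=BASE, R=bravo -> take RIGHT -> bravo
i=5: L=delta=BASE, R=juliet -> take RIGHT -> juliet
i=6: L=hotel R=hotel -> agree -> hotel
Index 2 -> foxtrot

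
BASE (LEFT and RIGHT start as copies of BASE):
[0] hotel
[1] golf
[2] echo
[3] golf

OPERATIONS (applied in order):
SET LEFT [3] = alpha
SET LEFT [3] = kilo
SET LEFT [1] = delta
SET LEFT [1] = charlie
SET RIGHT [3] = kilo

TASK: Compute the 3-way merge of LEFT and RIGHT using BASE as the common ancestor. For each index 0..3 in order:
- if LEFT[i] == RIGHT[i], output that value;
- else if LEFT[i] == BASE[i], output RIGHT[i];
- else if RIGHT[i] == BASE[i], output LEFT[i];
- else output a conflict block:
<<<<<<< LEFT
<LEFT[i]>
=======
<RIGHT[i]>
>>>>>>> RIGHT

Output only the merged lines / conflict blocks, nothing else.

Answer: hotel
charlie
echo
kilo

Derivation:
Final LEFT:  [hotel, charlie, echo, kilo]
Final RIGHT: [hotel, golf, echo, kilo]
i=0: L=hotel R=hotel -> agree -> hotel
i=1: L=charlie, R=golf=BASE -> take LEFT -> charlie
i=2: L=echo R=echo -> agree -> echo
i=3: L=kilo R=kilo -> agree -> kilo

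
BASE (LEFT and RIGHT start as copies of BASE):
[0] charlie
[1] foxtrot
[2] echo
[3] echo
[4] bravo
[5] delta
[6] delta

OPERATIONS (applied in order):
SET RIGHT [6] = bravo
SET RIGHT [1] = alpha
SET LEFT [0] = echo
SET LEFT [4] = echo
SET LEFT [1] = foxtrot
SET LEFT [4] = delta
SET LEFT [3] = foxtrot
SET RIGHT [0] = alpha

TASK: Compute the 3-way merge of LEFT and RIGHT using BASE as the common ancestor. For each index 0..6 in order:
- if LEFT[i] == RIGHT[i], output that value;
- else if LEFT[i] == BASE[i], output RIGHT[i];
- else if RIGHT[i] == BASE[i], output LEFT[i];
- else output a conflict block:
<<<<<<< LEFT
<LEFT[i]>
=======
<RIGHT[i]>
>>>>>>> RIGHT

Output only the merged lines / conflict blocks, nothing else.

Answer: <<<<<<< LEFT
echo
=======
alpha
>>>>>>> RIGHT
alpha
echo
foxtrot
delta
delta
bravo

Derivation:
Final LEFT:  [echo, foxtrot, echo, foxtrot, delta, delta, delta]
Final RIGHT: [alpha, alpha, echo, echo, bravo, delta, bravo]
i=0: BASE=charlie L=echo R=alpha all differ -> CONFLICT
i=1: L=foxtrot=BASE, R=alpha -> take RIGHT -> alpha
i=2: L=echo R=echo -> agree -> echo
i=3: L=foxtrot, R=echo=BASE -> take LEFT -> foxtrot
i=4: L=delta, R=bravo=BASE -> take LEFT -> delta
i=5: L=delta R=delta -> agree -> delta
i=6: L=delta=BASE, R=bravo -> take RIGHT -> bravo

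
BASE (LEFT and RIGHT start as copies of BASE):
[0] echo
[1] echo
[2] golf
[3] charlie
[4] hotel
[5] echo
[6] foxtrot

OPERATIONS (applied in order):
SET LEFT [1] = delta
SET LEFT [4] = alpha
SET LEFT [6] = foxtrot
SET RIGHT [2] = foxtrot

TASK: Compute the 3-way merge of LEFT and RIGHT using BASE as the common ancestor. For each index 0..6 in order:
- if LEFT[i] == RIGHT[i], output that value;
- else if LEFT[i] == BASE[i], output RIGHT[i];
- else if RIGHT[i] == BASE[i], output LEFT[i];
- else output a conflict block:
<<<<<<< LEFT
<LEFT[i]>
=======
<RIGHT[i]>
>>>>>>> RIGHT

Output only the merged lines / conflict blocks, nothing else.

Answer: echo
delta
foxtrot
charlie
alpha
echo
foxtrot

Derivation:
Final LEFT:  [echo, delta, golf, charlie, alpha, echo, foxtrot]
Final RIGHT: [echo, echo, foxtrot, charlie, hotel, echo, foxtrot]
i=0: L=echo R=echo -> agree -> echo
i=1: L=delta, R=echo=BASE -> take LEFT -> delta
i=2: L=golf=BASE, R=foxtrot -> take RIGHT -> foxtrot
i=3: L=charlie R=charlie -> agree -> charlie
i=4: L=alpha, R=hotel=BASE -> take LEFT -> alpha
i=5: L=echo R=echo -> agree -> echo
i=6: L=foxtrot R=foxtrot -> agree -> foxtrot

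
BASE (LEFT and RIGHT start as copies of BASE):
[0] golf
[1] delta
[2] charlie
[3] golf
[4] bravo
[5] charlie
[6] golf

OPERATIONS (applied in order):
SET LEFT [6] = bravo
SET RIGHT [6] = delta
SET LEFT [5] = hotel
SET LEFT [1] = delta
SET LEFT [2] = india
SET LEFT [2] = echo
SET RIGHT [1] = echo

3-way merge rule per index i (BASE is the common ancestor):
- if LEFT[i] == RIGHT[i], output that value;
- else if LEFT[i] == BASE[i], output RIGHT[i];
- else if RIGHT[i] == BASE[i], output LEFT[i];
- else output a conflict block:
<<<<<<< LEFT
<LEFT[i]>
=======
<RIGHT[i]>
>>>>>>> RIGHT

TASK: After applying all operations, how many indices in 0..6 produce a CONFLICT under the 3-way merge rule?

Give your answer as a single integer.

Answer: 1

Derivation:
Final LEFT:  [golf, delta, echo, golf, bravo, hotel, bravo]
Final RIGHT: [golf, echo, charlie, golf, bravo, charlie, delta]
i=0: L=golf R=golf -> agree -> golf
i=1: L=delta=BASE, R=echo -> take RIGHT -> echo
i=2: L=echo, R=charlie=BASE -> take LEFT -> echo
i=3: L=golf R=golf -> agree -> golf
i=4: L=bravo R=bravo -> agree -> bravo
i=5: L=hotel, R=charlie=BASE -> take LEFT -> hotel
i=6: BASE=golf L=bravo R=delta all differ -> CONFLICT
Conflict count: 1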